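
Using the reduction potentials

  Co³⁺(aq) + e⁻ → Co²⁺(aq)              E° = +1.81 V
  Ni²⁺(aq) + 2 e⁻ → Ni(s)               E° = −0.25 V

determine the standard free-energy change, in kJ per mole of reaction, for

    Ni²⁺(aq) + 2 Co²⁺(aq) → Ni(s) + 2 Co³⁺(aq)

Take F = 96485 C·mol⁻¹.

+398 kJ/mol

In the reaction as written Ni²⁺(aq) is reduced, so the Ni²⁺/Ni couple is the cathode and Co³⁺/Co²⁺ is the anode.
E°cell = −0.25 − (+1.81) = −2.06 V; balancing electrons gives n = 2.
ΔG° = −nFE°cell = −(2)(96485)(−2.06) J/mol = +398 kJ/mol.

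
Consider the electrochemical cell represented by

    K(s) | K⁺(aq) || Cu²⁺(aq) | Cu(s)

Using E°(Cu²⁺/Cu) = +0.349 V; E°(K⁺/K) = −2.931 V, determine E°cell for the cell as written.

By convention the left-hand electrode in cell notation is the anode (oxidation) and the right-hand electrode is the cathode (reduction).
E°cell = E°(right) − E°(left) = +0.349 − (−2.931) = +3.280 V.

+3.280 V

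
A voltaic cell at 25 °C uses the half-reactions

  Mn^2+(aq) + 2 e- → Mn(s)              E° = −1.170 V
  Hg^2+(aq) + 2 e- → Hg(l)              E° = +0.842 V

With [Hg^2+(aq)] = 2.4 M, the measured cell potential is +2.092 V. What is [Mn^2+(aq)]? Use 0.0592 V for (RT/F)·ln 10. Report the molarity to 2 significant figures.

Hg²⁺/Hg is the cathode (higher E°); E°cell = +0.842 − (−1.170) = +2.012 V with n = 2.
Rearranging E = E° − (0.0592/n)·log Q gives log Q = 2(+2.012 − (+2.092))/0.0592 = −2.703.
The balanced reaction is Hg^2+(aq) + Mn(s) → Hg(l) + Mn^2+(aq), so Q = [Mn^2+(aq)] / [Hg^2+(aq)].
Isolating [Mn^2+(aq)] in Q = 10^{−2.703} yields log [Mn^2+(aq)] = −2.323, i.e. 0.0048 M.

0.0048 M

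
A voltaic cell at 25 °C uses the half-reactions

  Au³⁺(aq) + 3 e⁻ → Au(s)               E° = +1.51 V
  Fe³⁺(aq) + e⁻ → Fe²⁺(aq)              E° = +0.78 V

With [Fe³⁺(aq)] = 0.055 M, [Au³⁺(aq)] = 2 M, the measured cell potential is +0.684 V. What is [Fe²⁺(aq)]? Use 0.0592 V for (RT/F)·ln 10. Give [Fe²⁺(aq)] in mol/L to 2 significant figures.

0.0073 M

Au³⁺/Au is the cathode (higher E°); E°cell = +1.51 − (+0.78) = +0.73 V with n = 3.
From the Nernst equation, log Q = n(E° − E)/0.0592 = 3·(+0.73 − (+0.684))/0.0592 = 2.331.
Balancing electrons gives Au³⁺(aq) + 3 Fe²⁺(aq) → Au(s) + 3 Fe³⁺(aq); thus Q = [Fe³⁺(aq)]^3 / ([Au³⁺(aq)]·[Fe²⁺(aq)]^3).
Isolating [Fe²⁺(aq)] in Q = 10^{2.331} yields log [Fe²⁺(aq)] = −2.137, i.e. 0.0073 M.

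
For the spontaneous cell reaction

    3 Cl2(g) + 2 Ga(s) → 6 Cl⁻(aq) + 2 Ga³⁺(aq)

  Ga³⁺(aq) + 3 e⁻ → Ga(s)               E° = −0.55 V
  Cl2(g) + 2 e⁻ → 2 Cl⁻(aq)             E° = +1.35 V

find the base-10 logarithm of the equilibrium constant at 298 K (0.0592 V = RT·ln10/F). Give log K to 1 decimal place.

log K = 192.6

The Cl₂/Cl⁻ couple is reduced (cathode); E°cell = +1.35 − (−0.55) = +1.90 V with n = 6.
At equilibrium E = 0, so log K = nE°cell / 0.0592 = (6)(+1.90) / 0.0592 = 192.6.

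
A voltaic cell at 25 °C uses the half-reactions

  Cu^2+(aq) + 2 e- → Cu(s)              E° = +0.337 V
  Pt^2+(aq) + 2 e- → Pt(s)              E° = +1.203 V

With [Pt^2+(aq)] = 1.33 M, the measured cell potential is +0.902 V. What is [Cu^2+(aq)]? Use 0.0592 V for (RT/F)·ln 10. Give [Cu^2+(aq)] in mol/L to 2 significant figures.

0.081 M

With Pt²⁺/Pt at the cathode and Cu²⁺/Cu at the anode, E°cell = +1.203 − (+0.337) = +0.866 V (n = 2).
From the Nernst equation, log Q = n(E° − E)/0.0592 = 2·(+0.866 − (+0.902))/0.0592 = −1.216.
Balancing electrons gives Pt^2+(aq) + Cu(s) → Pt(s) + Cu^2+(aq); thus Q = [Cu^2+(aq)] / [Pt^2+(aq)].
Solving for the unknown gives log [Cu^2+(aq)] = −1.092, so [Cu^2+(aq)] ≈ 0.081 M.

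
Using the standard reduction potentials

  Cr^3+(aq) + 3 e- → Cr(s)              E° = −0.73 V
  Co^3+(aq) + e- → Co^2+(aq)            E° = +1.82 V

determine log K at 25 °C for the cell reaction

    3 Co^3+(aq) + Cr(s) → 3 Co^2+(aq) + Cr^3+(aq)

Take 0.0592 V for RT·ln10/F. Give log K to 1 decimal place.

The Co³⁺/Co²⁺ couple is reduced (cathode); E°cell = +1.82 − (−0.73) = +2.55 V with n = 3.
At equilibrium E = 0, so log K = nE°cell / 0.0592 = (3)(+2.55) / 0.0592 = 129.2.

log K = 129.2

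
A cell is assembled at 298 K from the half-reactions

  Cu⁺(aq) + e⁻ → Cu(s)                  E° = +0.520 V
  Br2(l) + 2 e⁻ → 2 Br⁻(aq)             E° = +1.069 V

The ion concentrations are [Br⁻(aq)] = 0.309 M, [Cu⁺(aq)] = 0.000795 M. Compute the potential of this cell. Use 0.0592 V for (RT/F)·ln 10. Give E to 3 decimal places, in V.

Since E°(Br₂/Br⁻) > E°(Cu⁺/Cu), Br₂/Br⁻ serves as the cathode.
E°cell = +1.069 − (+0.520) = +0.549 V, with n = 2 electrons transferred.
For the overall reaction Br2(l) + 2 Cu(s) → 2 Br⁻(aq) + 2 Cu⁺(aq), Q = [Br⁻(aq)]^2·[Cu⁺(aq)]^2 = 6.03×10^−8, giving log Q = −7.219.
Applying E = E° − (RT ln10/nF)·log Q gives +0.549 − (0.0592/2)(−7.219) = +0.763 V.

+0.763 V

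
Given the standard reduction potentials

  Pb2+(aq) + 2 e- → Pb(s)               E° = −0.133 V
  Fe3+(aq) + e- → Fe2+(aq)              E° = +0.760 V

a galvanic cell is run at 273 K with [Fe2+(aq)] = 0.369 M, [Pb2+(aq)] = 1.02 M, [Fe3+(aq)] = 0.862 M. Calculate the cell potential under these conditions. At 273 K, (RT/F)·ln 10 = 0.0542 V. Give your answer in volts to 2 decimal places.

Since E°(Fe³⁺/Fe²⁺) > E°(Pb²⁺/Pb), Fe³⁺/Fe²⁺ serves as the cathode.
E°cell = E°cat − E°an = +0.760 − (−0.133) = +0.893 V; n = 2.
Balancing gives 2 Fe3+(aq) + Pb(s) → 2 Fe2+(aq) + Pb2+(aq); hence Q = ([Fe2+(aq)]^2·[Pb2+(aq)]) / [Fe3+(aq)]^2 = 0.187 (log Q = −0.728).
E = E° − (0.0542/n)·log Q = +0.893 − (0.0542/2)(−0.728) = +0.91 V.

+0.91 V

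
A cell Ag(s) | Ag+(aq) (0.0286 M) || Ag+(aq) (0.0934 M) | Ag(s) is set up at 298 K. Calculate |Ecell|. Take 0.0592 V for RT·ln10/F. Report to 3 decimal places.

0.030 V

For a concentration cell E°cell = 0, since both electrodes use the same couple.
The compartment with the higher Ag+(aq) concentration (0.0934 M) acts as the cathode; ions are reduced there and produced at the dilute (0.0286 M) anode.
With n = 1, Ecell = −(0.0592/1)·log([dilute]/[conc]) = −(0.0592/1)·log(0.0286/0.0934) = +0.030 V.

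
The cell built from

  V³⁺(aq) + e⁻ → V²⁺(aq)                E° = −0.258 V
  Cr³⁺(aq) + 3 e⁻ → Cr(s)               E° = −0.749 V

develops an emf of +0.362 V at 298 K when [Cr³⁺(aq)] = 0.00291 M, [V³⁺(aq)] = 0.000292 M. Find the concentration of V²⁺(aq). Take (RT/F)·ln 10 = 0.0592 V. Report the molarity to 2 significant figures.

With V³⁺/V²⁺ at the cathode and Cr³⁺/Cr at the anode, E°cell = −0.258 − (−0.749) = +0.491 V (n = 3).
From the Nernst equation, log Q = n(E° − E)/0.0592 = 3·(+0.491 − (+0.362))/0.0592 = 6.537.
For 3 V³⁺(aq) + Cr(s) → 3 V²⁺(aq) + Cr³⁺(aq), the reaction quotient is Q = ([V²⁺(aq)]^3·[Cr³⁺(aq)]) / [V³⁺(aq)]^3.
Solving for the unknown gives log [V²⁺(aq)] = −0.510, so [V²⁺(aq)] ≈ 0.31 M.

0.31 M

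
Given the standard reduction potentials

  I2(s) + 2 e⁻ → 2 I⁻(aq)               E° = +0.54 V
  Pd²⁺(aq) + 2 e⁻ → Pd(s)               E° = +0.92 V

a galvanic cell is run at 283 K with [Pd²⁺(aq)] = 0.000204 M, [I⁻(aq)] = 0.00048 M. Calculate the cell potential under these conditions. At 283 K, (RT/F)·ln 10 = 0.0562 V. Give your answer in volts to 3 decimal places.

The Pd²⁺/Pd couple has the more positive E°, so it is the cathode; I₂/I⁻ is the anode.
E°cell = +0.92 − (+0.54) = +0.38 V, with n = 2 electrons transferred.
The balanced reaction is Pd²⁺(aq) + 2 I⁻(aq) → Pd(s) + I2(s), so Q = 1 / ([Pd²⁺(aq)]·[I⁻(aq)]^2) = 2.13×10^10 and log Q = 10.328.
E = E° − (0.0562/n)·log Q = +0.38 − (0.0562/2)(10.328) = +0.090 V.

+0.090 V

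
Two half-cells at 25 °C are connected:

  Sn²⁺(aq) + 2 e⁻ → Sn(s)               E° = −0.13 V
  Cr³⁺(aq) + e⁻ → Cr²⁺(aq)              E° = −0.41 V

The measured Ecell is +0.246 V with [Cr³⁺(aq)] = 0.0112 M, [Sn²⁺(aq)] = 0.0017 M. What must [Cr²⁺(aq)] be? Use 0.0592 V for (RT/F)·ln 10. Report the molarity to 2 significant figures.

0.072 M

Sn²⁺/Sn is the cathode (higher E°); E°cell = −0.13 − (−0.41) = +0.28 V with n = 2.
Since E = E° − (0.0592/n)·log Q, log Q = n(E° − E)/0.0592 = 1.149.
For Sn²⁺(aq) + 2 Cr²⁺(aq) → Sn(s) + 2 Cr³⁺(aq), the reaction quotient is Q = [Cr³⁺(aq)]^2 / ([Sn²⁺(aq)]·[Cr²⁺(aq)]^2).
Solving for the unknown gives log [Cr²⁺(aq)] = −1.141, so [Cr²⁺(aq)] ≈ 0.072 M.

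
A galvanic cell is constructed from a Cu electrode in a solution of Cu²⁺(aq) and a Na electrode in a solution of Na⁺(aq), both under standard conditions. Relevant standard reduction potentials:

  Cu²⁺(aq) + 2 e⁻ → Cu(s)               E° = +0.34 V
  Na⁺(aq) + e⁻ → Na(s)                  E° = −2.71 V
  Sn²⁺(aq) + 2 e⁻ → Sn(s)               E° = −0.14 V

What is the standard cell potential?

+3.05 V

Of the two couples in this cell, the one with the more positive reduction potential is reduced at the cathode: here that is Cu²⁺/Cu (+0.34 V); Na⁺/Na (−2.71 V) is the anode.
E°cell = E°(cathode) − E°(anode) = +0.34 − (−2.71) = +3.05 V.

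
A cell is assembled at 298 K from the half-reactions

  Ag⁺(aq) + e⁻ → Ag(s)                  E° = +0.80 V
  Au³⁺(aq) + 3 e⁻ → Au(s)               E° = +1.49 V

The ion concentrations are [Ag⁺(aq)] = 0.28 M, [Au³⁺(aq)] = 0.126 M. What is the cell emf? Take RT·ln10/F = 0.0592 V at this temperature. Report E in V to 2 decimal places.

The Au³⁺/Au couple has the more positive E°, so it is the cathode; Ag⁺/Ag is the anode.
E°cell = E°cat − E°an = +1.49 − (+0.80) = +0.69 V; n = 3.
The balanced reaction is Au³⁺(aq) + 3 Ag(s) → Au(s) + 3 Ag⁺(aq), so Q = [Ag⁺(aq)]^3 / [Au³⁺(aq)] = 0.174 and log Q = −0.759.
By the Nernst equation, E = +0.69 − (0.0592/3)·(−0.759) = +0.70 V.

+0.70 V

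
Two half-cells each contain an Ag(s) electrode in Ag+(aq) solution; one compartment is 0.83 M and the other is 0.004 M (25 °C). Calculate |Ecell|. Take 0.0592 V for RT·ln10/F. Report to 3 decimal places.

0.137 V

For a concentration cell E°cell = 0, since both electrodes use the same couple.
The compartment with the higher Ag+(aq) concentration (0.83 M) acts as the cathode; ions are reduced there and produced at the dilute (0.004 M) anode.
With n = 1, Ecell = −(0.0592/1)·log([dilute]/[conc]) = −(0.0592/1)·log(0.004/0.83) = +0.137 V.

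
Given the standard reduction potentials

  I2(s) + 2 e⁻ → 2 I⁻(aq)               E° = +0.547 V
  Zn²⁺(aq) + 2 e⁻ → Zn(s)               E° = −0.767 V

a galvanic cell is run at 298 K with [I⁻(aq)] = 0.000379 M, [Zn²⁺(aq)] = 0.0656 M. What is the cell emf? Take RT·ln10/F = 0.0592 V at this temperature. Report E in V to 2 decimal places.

+1.55 V

The I₂/I⁻ couple has the more positive E°, so it is the cathode; Zn²⁺/Zn is the anode.
The standard potential is +0.547 − (−0.767) = +1.314 V and the balanced reaction transfers n = 2 electrons.
Balancing gives I2(s) + Zn(s) → 2 I⁻(aq) + Zn²⁺(aq); hence Q = [I⁻(aq)]^2·[Zn²⁺(aq)] = 9.42×10^−9 (log Q = −8.026).
Applying E = E° − (RT ln10/nF)·log Q gives +1.314 − (0.0592/2)(−8.026) = +1.55 V.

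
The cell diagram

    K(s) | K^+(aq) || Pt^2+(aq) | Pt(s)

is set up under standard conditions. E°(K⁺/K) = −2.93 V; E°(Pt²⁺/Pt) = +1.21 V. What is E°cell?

+4.14 V

By convention the left-hand electrode in cell notation is the anode (oxidation) and the right-hand electrode is the cathode (reduction).
E°cell = E°(right) − E°(left) = +1.21 − (−2.93) = +4.14 V.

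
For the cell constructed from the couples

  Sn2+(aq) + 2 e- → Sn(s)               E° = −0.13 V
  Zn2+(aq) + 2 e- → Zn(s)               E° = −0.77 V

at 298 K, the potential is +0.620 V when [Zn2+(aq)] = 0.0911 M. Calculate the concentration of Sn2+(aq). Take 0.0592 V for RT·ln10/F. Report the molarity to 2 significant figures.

With Sn²⁺/Sn at the cathode and Zn²⁺/Zn at the anode, E°cell = −0.13 − (−0.77) = +0.64 V (n = 2).
Rearranging E = E° − (0.0592/n)·log Q gives log Q = 2(+0.64 − (+0.620))/0.0592 = 0.676.
The balanced reaction is Sn2+(aq) + Zn(s) → Sn(s) + Zn2+(aq), so Q = [Zn2+(aq)] / [Sn2+(aq)].
Substituting the known concentrations and solving, log [Sn2+(aq)] = −1.716 and [Sn2+(aq)] = 0.019 M.

0.019 M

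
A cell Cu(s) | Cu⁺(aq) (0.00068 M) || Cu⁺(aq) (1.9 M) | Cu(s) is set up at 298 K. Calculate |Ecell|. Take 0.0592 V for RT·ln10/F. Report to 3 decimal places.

0.204 V

For a concentration cell E°cell = 0, since both electrodes use the same couple.
The compartment with the higher Cu⁺(aq) concentration (1.9 M) acts as the cathode; ions are reduced there and produced at the dilute (0.00068 M) anode.
With n = 1, Ecell = −(0.0592/1)·log([dilute]/[conc]) = −(0.0592/1)·log(0.00068/1.9) = +0.204 V.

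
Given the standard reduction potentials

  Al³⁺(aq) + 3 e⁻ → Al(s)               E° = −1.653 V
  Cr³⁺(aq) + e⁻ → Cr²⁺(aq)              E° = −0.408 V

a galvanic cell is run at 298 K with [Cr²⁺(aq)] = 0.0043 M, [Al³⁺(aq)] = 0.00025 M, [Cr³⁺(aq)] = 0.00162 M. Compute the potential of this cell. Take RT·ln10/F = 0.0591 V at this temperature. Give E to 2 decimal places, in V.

+1.29 V

Cr³⁺/Cr²⁺ is reduced (cathode, E° = −0.408 V) and Al³⁺/Al is oxidized (anode).
E°cell = −0.408 − (−1.653) = +1.245 V, with n = 3 electrons transferred.
For the overall reaction 3 Cr³⁺(aq) + Al(s) → 3 Cr²⁺(aq) + Al³⁺(aq), Q = ([Cr²⁺(aq)]^3·[Al³⁺(aq)]) / [Cr³⁺(aq)]^3 = 0.00468, giving log Q = −2.330.
Applying E = E° − (RT ln10/nF)·log Q gives +1.245 − (0.0591/3)(−2.330) = +1.29 V.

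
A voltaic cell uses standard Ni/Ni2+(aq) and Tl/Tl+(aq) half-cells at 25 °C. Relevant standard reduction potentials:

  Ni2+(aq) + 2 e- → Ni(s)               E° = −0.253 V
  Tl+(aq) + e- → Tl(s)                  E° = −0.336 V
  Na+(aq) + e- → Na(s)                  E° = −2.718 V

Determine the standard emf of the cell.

Of the two couples in this cell, the one with the more positive reduction potential is reduced at the cathode: here that is Ni²⁺/Ni (−0.253 V); Tl⁺/Tl (−0.336 V) is the anode.
E°cell = E°(cathode) − E°(anode) = −0.253 − (−0.336) = +0.083 V.

+0.083 V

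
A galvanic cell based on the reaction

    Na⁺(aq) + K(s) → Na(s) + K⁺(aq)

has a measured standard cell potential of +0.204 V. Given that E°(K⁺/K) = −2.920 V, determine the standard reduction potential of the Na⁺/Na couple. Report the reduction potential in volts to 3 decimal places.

−2.716 V

In the reaction as written the Na⁺/Na couple is reduced (cathode) and K⁺/K is oxidized (anode), so E°cell = E°(Na⁺/Na) − E°(K⁺/K).
E°(Na⁺/Na) = E°cell + E°(anode) = +0.204 + (−2.920) = −2.716 V.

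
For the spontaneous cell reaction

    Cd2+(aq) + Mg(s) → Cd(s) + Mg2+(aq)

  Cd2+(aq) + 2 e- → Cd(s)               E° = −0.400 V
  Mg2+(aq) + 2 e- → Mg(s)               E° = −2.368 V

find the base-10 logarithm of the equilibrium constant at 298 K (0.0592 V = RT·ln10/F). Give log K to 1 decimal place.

The Cd²⁺/Cd couple is reduced (cathode); E°cell = −0.400 − (−2.368) = +1.968 V with n = 2.
At equilibrium E = 0, so log K = nE°cell / 0.0592 = (2)(+1.968) / 0.0592 = 66.5.

log K = 66.5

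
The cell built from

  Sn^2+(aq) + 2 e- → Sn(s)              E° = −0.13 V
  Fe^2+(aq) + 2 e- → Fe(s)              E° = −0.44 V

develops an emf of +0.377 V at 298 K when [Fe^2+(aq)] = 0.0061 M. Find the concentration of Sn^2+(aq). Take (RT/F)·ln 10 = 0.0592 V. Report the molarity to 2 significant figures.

1.1 M

The Sn²⁺/Sn couple has the larger reduction potential, so it is the cathode: E°cell = −0.13 − (−0.44) = +0.31 V and n = 2.
Since E = E° − (0.0592/n)·log Q, log Q = n(E° − E)/0.0592 = −2.264.
Balancing electrons gives Sn^2+(aq) + Fe(s) → Sn(s) + Fe^2+(aq); thus Q = [Fe^2+(aq)] / [Sn^2+(aq)].
Isolating [Sn^2+(aq)] in Q = 10^{−2.264} yields log [Sn^2+(aq)] = 0.049, i.e. 1.1 M.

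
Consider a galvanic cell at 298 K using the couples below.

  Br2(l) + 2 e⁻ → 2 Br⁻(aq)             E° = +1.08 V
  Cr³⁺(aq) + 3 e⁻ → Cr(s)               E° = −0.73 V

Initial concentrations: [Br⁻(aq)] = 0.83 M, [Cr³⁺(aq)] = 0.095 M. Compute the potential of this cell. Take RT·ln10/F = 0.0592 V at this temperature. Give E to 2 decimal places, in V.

+1.83 V

Br₂/Br⁻ is reduced (cathode, E° = +1.08 V) and Cr³⁺/Cr is oxidized (anode).
The standard potential is +1.08 − (−0.73) = +1.81 V and the balanced reaction transfers n = 6 electrons.
For the overall reaction 3 Br2(l) + 2 Cr(s) → 6 Br⁻(aq) + 2 Cr³⁺(aq), Q = [Br⁻(aq)]^6·[Cr³⁺(aq)]^2 = 0.00295, giving log Q = −2.530.
E = E° − (0.0592/n)·log Q = +1.81 − (0.0592/6)(−2.530) = +1.83 V.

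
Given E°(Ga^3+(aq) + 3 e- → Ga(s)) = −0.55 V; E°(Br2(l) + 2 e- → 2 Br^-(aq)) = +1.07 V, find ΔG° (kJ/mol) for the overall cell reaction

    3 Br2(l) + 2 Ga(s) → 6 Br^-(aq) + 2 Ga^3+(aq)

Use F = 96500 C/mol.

−938 kJ/mol

In the reaction as written Br2(l) is reduced, so the Br₂/Br⁻ couple is the cathode and Ga³⁺/Ga is the anode.
E°cell = +1.07 − (−0.55) = +1.62 V; balancing electrons gives n = 6.
ΔG° = −nFE°cell = −(6)(96500)(+1.62) J/mol = −938 kJ/mol.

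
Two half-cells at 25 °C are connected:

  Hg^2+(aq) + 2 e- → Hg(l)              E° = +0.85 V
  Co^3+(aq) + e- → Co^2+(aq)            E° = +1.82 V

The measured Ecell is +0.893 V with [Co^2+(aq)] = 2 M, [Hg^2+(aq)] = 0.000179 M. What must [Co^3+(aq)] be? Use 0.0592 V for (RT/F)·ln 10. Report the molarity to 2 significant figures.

0.0013 M

With Co³⁺/Co²⁺ at the cathode and Hg²⁺/Hg at the anode, E°cell = +1.82 − (+0.85) = +0.97 V (n = 2).
Rearranging E = E° − (0.0592/n)·log Q gives log Q = 2(+0.97 − (+0.893))/0.0592 = 2.601.
The balanced reaction is 2 Co^3+(aq) + Hg(l) → 2 Co^2+(aq) + Hg^2+(aq), so Q = ([Co^2+(aq)]^2·[Hg^2+(aq)]) / [Co^3+(aq)]^2.
Solving for the unknown gives log [Co^3+(aq)] = −2.873, so [Co^3+(aq)] ≈ 0.0013 M.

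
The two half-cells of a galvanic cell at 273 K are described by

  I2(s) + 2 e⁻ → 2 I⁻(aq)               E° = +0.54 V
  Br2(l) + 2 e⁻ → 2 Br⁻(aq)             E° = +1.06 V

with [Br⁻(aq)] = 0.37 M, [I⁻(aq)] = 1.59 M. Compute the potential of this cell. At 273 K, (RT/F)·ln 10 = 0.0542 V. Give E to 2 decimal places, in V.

+0.55 V

The Br₂/Br⁻ couple has the more positive E°, so it is the cathode; I₂/I⁻ is the anode.
E°cell = E°cat − E°an = +1.06 − (+0.54) = +0.52 V; n = 2.
Balancing gives Br2(l) + 2 I⁻(aq) → 2 Br⁻(aq) + I2(s); hence Q = [Br⁻(aq)]^2 / [I⁻(aq)]^2 = 0.0542 (log Q = −1.266).
Applying E = E° − (RT ln10/nF)·log Q gives +0.52 − (0.0542/2)(−1.266) = +0.55 V.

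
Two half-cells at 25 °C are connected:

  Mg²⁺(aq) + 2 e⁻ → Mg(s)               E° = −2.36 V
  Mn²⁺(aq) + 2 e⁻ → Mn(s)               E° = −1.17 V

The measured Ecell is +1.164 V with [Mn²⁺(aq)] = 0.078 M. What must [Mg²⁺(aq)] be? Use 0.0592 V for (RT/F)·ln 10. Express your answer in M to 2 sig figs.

The Mn²⁺/Mn couple has the larger reduction potential, so it is the cathode: E°cell = −1.17 − (−2.36) = +1.19 V and n = 2.
Rearranging E = E° − (0.0592/n)·log Q gives log Q = 2(+1.19 − (+1.164))/0.0592 = 0.878.
Balancing electrons gives Mn²⁺(aq) + Mg(s) → Mn(s) + Mg²⁺(aq); thus Q = [Mg²⁺(aq)] / [Mn²⁺(aq)].
Substituting the known concentrations and solving, log [Mg²⁺(aq)] = −0.230 and [Mg²⁺(aq)] = 0.59 M.

0.59 M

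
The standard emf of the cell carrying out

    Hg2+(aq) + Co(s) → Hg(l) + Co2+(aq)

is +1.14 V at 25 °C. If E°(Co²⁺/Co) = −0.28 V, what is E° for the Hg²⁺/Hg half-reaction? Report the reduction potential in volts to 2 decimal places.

+0.86 V

In the reaction as written the Hg²⁺/Hg couple is reduced (cathode) and Co²⁺/Co is oxidized (anode), so E°cell = E°(Hg²⁺/Hg) − E°(Co²⁺/Co).
E°(Hg²⁺/Hg) = E°cell + E°(anode) = +1.14 + (−0.28) = +0.86 V.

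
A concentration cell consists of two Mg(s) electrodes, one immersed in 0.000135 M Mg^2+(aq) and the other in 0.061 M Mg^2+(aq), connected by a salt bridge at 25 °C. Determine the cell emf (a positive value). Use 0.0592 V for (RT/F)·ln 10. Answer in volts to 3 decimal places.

0.079 V

For a concentration cell E°cell = 0, since both electrodes use the same couple.
The compartment with the higher Mg^2+(aq) concentration (0.061 M) acts as the cathode; ions are reduced there and produced at the dilute (0.000135 M) anode.
With n = 2, Ecell = −(0.0592/2)·log([dilute]/[conc]) = −(0.0592/2)·log(0.000135/0.061) = +0.079 V.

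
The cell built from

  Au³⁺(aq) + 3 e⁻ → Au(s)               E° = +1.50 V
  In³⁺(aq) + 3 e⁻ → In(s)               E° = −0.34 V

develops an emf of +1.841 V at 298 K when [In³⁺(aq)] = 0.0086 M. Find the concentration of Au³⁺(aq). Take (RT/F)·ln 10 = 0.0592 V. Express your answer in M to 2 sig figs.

0.0097 M

The Au³⁺/Au couple has the larger reduction potential, so it is the cathode: E°cell = +1.50 − (−0.34) = +1.84 V and n = 3.
From the Nernst equation, log Q = n(E° − E)/0.0592 = 3·(+1.84 − (+1.841))/0.0592 = −0.051.
Balancing electrons gives Au³⁺(aq) + In(s) → Au(s) + In³⁺(aq); thus Q = [In³⁺(aq)] / [Au³⁺(aq)].
Isolating [Au³⁺(aq)] in Q = 10^{−0.051} yields log [Au³⁺(aq)] = −2.015, i.e. 0.0097 M.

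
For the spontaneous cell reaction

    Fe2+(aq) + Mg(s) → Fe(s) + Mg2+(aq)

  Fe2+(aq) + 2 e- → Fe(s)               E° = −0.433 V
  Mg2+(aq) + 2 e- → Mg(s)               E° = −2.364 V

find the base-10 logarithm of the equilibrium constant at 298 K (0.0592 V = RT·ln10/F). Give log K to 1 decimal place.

The Fe²⁺/Fe couple is reduced (cathode); E°cell = −0.433 − (−2.364) = +1.931 V with n = 2.
At equilibrium E = 0, so log K = nE°cell / 0.0592 = (2)(+1.931) / 0.0592 = 65.2.

log K = 65.2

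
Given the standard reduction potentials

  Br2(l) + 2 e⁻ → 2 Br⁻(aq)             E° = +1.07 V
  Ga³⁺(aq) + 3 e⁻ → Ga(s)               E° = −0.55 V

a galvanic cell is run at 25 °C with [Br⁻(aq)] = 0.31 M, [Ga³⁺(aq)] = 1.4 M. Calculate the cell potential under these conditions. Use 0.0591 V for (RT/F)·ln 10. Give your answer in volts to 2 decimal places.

+1.65 V

Since E°(Br₂/Br⁻) > E°(Ga³⁺/Ga), Br₂/Br⁻ serves as the cathode.
E°cell = E°cat − E°an = +1.07 − (−0.55) = +1.62 V; n = 6.
For the overall reaction 3 Br2(l) + 2 Ga(s) → 6 Br⁻(aq) + 2 Ga³⁺(aq), Q = [Br⁻(aq)]^6·[Ga³⁺(aq)]^2 = 0.00174, giving log Q = −2.760.
Applying E = E° − (RT ln10/nF)·log Q gives +1.62 − (0.0591/6)(−2.760) = +1.65 V.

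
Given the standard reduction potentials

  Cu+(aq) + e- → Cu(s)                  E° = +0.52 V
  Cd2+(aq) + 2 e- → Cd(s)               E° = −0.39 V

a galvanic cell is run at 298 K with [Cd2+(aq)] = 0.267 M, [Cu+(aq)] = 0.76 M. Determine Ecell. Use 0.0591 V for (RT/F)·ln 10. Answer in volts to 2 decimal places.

Cu⁺/Cu is reduced (cathode, E° = +0.52 V) and Cd²⁺/Cd is oxidized (anode).
E°cell = E°cat − E°an = +0.52 − (−0.39) = +0.91 V; n = 2.
Balancing gives 2 Cu+(aq) + Cd(s) → 2 Cu(s) + Cd2+(aq); hence Q = [Cd2+(aq)] / [Cu+(aq)]^2 = 0.462 (log Q = −0.335).
By the Nernst equation, E = +0.91 − (0.0591/2)·(−0.335) = +0.92 V.

+0.92 V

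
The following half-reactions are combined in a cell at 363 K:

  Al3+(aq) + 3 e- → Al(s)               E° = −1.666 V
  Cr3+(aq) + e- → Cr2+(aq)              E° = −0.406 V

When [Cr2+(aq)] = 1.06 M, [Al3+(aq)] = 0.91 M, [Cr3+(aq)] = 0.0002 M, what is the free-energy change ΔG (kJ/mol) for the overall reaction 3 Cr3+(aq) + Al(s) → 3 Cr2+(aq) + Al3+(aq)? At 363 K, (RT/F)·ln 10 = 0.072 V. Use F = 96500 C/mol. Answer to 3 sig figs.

−287 kJ/mol

The standard cell potential is −0.406 − (−1.666) = +1.260 V, with n = 3 electrons in the balanced equation.
Here Q = ([Cr2+(aq)]^3·[Al3+(aq)]) / [Cr3+(aq)]^3 = 1.35×10^11 (log Q = 11.132), giving E = +1.260 − (0.072/3)·(11.132) = +0.9928 V.
Finally ΔG = −nFE = −(3)(96500 C/mol)(+0.9928 V) = −287 kJ/mol.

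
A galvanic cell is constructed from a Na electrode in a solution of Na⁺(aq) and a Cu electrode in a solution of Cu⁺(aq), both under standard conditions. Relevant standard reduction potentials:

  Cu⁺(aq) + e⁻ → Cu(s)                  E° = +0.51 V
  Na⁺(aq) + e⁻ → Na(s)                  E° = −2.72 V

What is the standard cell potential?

+3.23 V

Of the two couples in this cell, the one with the more positive reduction potential is reduced at the cathode: here that is Cu⁺/Cu (+0.51 V); Na⁺/Na (−2.72 V) is the anode.
E°cell = E°(cathode) − E°(anode) = +0.51 − (−2.72) = +3.23 V.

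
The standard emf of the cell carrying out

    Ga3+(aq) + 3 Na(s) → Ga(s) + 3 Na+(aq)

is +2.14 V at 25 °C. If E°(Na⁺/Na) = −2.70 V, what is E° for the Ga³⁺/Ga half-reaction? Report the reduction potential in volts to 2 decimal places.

In the reaction as written the Ga³⁺/Ga couple is reduced (cathode) and Na⁺/Na is oxidized (anode), so E°cell = E°(Ga³⁺/Ga) − E°(Na⁺/Na).
E°(Ga³⁺/Ga) = E°cell + E°(anode) = +2.14 + (−2.70) = −0.56 V.

−0.56 V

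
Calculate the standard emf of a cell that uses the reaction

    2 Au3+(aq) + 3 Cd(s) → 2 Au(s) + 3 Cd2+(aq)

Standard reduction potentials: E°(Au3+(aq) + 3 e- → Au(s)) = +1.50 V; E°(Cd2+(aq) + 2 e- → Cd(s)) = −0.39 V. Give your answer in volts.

+1.89 V

Au3+(aq) gains electrons, so the Au³⁺/Au couple is the cathode; the Cd²⁺/Cd couple is the anode.
E°cell = E°(cathode) − E°(anode) = +1.50 − (−0.39) = +1.89 V.
The positive value indicates the reaction is spontaneous as written.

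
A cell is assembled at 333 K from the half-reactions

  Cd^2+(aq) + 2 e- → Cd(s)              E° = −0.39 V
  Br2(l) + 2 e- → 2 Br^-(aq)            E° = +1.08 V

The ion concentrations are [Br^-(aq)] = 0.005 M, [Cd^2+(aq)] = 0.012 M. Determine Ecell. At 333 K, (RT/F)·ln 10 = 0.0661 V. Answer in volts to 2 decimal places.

Br₂/Br⁻ is reduced (cathode, E° = +1.08 V) and Cd²⁺/Cd is oxidized (anode).
The standard potential is +1.08 − (−0.39) = +1.47 V and the balanced reaction transfers n = 2 electrons.
Balancing gives Br2(l) + Cd(s) → 2 Br^-(aq) + Cd^2+(aq); hence Q = [Br^-(aq)]^2·[Cd^2+(aq)] = 3×10^−7 (log Q = −6.523).
Applying E = E° − (RT ln10/nF)·log Q gives +1.47 − (0.0661/2)(−6.523) = +1.69 V.

+1.69 V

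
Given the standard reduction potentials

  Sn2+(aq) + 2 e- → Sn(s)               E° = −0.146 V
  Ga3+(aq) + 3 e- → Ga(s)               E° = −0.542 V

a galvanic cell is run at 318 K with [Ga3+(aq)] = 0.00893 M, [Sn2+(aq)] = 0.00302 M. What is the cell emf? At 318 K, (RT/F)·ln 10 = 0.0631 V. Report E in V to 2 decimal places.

Sn²⁺/Sn is reduced (cathode, E° = −0.146 V) and Ga³⁺/Ga is oxidized (anode).
E°cell = −0.146 − (−0.542) = +0.396 V, with n = 6 electrons transferred.
For the overall reaction 3 Sn2+(aq) + 2 Ga(s) → 3 Sn(s) + 2 Ga3+(aq), Q = [Ga3+(aq)]^2 / [Sn2+(aq)]^3 = 2.9×10^3, giving log Q = 3.462.
By the Nernst equation, E = +0.396 − (0.0631/6)·(3.462) = +0.36 V.

+0.36 V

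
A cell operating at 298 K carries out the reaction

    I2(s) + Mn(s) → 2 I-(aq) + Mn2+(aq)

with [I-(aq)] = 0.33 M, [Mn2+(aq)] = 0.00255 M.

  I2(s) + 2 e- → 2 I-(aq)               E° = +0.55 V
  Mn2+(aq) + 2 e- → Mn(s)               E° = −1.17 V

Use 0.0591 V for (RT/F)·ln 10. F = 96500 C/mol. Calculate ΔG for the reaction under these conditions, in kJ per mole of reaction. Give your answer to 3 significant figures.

−352 kJ/mol

E°cell = +0.55 − (−1.17) = +1.72 V; the balanced reaction transfers n = 2 electrons.
The reaction quotient is [I-(aq)]^2·[Mn2+(aq)] = 0.000278; by Nernst, E = +1.72 − (0.0591/2)(−3.556) = +1.8251 V.
Finally ΔG = −nFE = −(2)(96500 C/mol)(+1.8251 V) = −352 kJ/mol.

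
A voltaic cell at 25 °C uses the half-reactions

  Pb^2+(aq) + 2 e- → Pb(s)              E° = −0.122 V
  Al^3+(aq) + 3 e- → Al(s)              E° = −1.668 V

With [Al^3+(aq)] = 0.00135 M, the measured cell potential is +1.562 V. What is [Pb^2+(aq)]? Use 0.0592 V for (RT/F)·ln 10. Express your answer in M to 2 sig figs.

Pb²⁺/Pb is the cathode (higher E°); E°cell = −0.122 − (−1.668) = +1.546 V with n = 6.
Since E = E° − (0.0592/n)·log Q, log Q = n(E° − E)/0.0592 = −1.622.
For 3 Pb^2+(aq) + 2 Al(s) → 3 Pb(s) + 2 Al^3+(aq), the reaction quotient is Q = [Al^3+(aq)]^2 / [Pb^2+(aq)]^3.
Solving for the unknown gives log [Pb^2+(aq)] = −1.372, so [Pb^2+(aq)] ≈ 0.042 M.

0.042 M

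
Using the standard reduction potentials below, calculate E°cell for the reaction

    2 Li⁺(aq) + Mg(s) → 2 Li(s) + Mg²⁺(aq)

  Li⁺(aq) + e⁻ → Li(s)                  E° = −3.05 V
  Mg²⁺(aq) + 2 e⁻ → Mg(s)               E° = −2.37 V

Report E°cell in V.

−0.68 V

Li⁺(aq) gains electrons, so the Li⁺/Li couple is the cathode; the Mg²⁺/Mg couple is the anode.
E°cell = E°(cathode) − E°(anode) = −3.05 − (−2.37) = −0.68 V.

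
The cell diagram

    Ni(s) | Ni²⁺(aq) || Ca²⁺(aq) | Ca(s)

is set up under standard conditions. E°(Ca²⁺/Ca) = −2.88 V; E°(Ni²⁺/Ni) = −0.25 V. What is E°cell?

−2.63 V

By convention the left-hand electrode in cell notation is the anode (oxidation) and the right-hand electrode is the cathode (reduction).
E°cell = E°(right) − E°(left) = −2.88 − (−0.25) = −2.63 V.
The negative sign shows that, as written, the cell would require an external voltage to drive the reaction.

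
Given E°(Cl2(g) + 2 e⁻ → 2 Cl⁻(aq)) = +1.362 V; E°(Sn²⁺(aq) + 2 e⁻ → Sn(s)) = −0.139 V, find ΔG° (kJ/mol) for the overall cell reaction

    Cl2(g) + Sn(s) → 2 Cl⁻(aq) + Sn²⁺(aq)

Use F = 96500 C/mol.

In the reaction as written Cl2(g) is reduced, so the Cl₂/Cl⁻ couple is the cathode and Sn²⁺/Sn is the anode.
E°cell = +1.362 − (−0.139) = +1.501 V; balancing electrons gives n = 2.
ΔG° = −nFE°cell = −(2)(96500)(+1.501) J/mol = −290 kJ/mol.

−290 kJ/mol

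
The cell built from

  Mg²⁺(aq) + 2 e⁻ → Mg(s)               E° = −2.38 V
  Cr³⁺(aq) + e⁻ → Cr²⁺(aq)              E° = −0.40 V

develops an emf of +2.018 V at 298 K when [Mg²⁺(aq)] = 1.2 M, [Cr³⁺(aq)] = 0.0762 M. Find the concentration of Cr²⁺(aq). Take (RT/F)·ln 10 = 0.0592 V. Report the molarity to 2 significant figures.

0.016 M

Cr³⁺/Cr²⁺ is the cathode (higher E°); E°cell = −0.40 − (−2.38) = +1.98 V with n = 2.
Since E = E° − (0.0592/n)·log Q, log Q = n(E° − E)/0.0592 = −1.284.
Balancing electrons gives 2 Cr³⁺(aq) + Mg(s) → 2 Cr²⁺(aq) + Mg²⁺(aq); thus Q = ([Cr²⁺(aq)]^2·[Mg²⁺(aq)]) / [Cr³⁺(aq)]^2.
Substituting the known concentrations and solving, log [Cr²⁺(aq)] = −1.800 and [Cr²⁺(aq)] = 0.016 M.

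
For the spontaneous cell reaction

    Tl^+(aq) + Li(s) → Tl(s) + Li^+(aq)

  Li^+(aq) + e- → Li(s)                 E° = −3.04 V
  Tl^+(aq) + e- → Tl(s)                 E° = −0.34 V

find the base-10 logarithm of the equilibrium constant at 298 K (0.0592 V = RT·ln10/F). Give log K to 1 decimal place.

The Tl⁺/Tl couple is reduced (cathode); E°cell = −0.34 − (−3.04) = +2.70 V with n = 1.
At equilibrium E = 0, so log K = nE°cell / 0.0592 = (1)(+2.70) / 0.0592 = 45.6.

log K = 45.6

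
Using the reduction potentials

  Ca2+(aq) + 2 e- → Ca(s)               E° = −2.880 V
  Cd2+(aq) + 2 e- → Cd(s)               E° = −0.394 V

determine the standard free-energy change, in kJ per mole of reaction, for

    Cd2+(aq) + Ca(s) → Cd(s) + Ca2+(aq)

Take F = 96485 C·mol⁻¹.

In the reaction as written Cd2+(aq) is reduced, so the Cd²⁺/Cd couple is the cathode and Ca²⁺/Ca is the anode.
E°cell = −0.394 − (−2.880) = +2.486 V; balancing electrons gives n = 2.
ΔG° = −nFE°cell = −(2)(96485)(+2.486) J/mol = −480 kJ/mol.

−480 kJ/mol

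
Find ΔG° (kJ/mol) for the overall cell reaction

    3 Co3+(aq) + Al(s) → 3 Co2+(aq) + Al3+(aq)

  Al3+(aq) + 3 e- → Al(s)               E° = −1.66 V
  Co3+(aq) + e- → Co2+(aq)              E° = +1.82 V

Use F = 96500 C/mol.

In the reaction as written Co3+(aq) is reduced, so the Co³⁺/Co²⁺ couple is the cathode and Al³⁺/Al is the anode.
E°cell = +1.82 − (−1.66) = +3.48 V; balancing electrons gives n = 3.
ΔG° = −nFE°cell = −(3)(96500)(+3.48) J/mol = −1007 kJ/mol.

−1007 kJ/mol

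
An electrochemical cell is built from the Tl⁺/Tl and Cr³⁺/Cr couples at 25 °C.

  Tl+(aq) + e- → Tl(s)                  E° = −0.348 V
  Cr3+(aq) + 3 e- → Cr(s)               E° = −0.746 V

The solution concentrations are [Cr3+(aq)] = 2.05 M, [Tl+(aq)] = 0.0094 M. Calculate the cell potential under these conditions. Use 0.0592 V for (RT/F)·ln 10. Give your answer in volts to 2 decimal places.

+0.27 V

Tl⁺/Tl is reduced (cathode, E° = −0.348 V) and Cr³⁺/Cr is oxidized (anode).
E°cell = E°cat − E°an = −0.348 − (−0.746) = +0.398 V; n = 3.
Balancing gives 3 Tl+(aq) + Cr(s) → 3 Tl(s) + Cr3+(aq); hence Q = [Cr3+(aq)] / [Tl+(aq)]^3 = 2.47×10^6 (log Q = 6.392).
E = E° − (0.0592/n)·log Q = +0.398 − (0.0592/3)(6.392) = +0.27 V.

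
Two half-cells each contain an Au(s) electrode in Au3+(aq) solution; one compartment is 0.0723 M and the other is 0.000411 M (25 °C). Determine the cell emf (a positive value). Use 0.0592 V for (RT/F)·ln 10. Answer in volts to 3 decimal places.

0.044 V

For a concentration cell E°cell = 0, since both electrodes use the same couple.
The compartment with the higher Au3+(aq) concentration (0.0723 M) acts as the cathode; ions are reduced there and produced at the dilute (0.000411 M) anode.
With n = 3, Ecell = −(0.0592/3)·log([dilute]/[conc]) = −(0.0592/3)·log(0.000411/0.0723) = +0.044 V.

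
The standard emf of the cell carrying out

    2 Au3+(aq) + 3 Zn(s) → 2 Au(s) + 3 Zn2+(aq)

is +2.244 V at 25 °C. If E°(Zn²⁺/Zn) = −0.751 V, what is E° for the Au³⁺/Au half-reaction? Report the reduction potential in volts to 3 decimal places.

In the reaction as written the Au³⁺/Au couple is reduced (cathode) and Zn²⁺/Zn is oxidized (anode), so E°cell = E°(Au³⁺/Au) − E°(Zn²⁺/Zn).
E°(Au³⁺/Au) = E°cell + E°(anode) = +2.244 + (−0.751) = +1.493 V.

+1.493 V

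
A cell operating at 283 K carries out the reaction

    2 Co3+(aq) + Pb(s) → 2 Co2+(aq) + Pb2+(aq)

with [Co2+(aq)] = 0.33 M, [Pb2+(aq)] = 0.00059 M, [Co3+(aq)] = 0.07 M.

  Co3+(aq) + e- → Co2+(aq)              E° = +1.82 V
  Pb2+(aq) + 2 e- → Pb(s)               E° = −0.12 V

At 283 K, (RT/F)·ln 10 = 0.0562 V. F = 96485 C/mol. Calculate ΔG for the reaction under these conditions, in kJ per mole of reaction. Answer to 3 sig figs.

−385 kJ/mol

E°cell = +1.82 − (−0.12) = +1.94 V; the balanced reaction transfers n = 2 electrons.
Q = ([Co2+(aq)]^2·[Pb2+(aq)]) / [Co3+(aq)]^2 = 0.0131, so log Q = −1.882 and E = +1.94 − (0.0562/2)(−1.882) = +1.9929 V.
ΔG = −nFE = −(2)(96485)(+1.9929) J/mol = −385 kJ/mol.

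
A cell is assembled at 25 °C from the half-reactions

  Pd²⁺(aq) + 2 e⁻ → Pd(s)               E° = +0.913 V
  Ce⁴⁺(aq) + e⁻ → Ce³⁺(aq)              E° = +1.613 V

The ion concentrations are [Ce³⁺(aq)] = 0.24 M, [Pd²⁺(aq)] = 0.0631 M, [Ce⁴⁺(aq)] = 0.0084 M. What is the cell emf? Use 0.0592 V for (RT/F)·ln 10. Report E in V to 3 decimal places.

Since E°(Ce⁴⁺/Ce³⁺) > E°(Pd²⁺/Pd), Ce⁴⁺/Ce³⁺ serves as the cathode.
E°cell = +1.613 − (+0.913) = +0.700 V, with n = 2 electrons transferred.
For the overall reaction 2 Ce⁴⁺(aq) + Pd(s) → 2 Ce³⁺(aq) + Pd²⁺(aq), Q = ([Ce³⁺(aq)]^2·[Pd²⁺(aq)]) / [Ce⁴⁺(aq)]^2 = 51.5, giving log Q = 1.712.
E = E° − (0.0592/n)·log Q = +0.700 − (0.0592/2)(1.712) = +0.649 V.

+0.649 V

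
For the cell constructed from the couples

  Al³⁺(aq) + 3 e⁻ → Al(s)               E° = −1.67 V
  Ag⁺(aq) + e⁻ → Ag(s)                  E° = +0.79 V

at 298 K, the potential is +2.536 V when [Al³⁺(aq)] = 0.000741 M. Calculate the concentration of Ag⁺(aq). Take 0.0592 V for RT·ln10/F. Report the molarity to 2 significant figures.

Ag⁺/Ag is the cathode (higher E°); E°cell = +0.79 − (−1.67) = +2.46 V with n = 3.
Since E = E° − (0.0592/n)·log Q, log Q = n(E° − E)/0.0592 = −3.851.
Balancing electrons gives 3 Ag⁺(aq) + Al(s) → 3 Ag(s) + Al³⁺(aq); thus Q = [Al³⁺(aq)] / [Ag⁺(aq)]^3.
Substituting the known concentrations and solving, log [Ag⁺(aq)] = 0.240 and [Ag⁺(aq)] = 1.7 M.

1.7 M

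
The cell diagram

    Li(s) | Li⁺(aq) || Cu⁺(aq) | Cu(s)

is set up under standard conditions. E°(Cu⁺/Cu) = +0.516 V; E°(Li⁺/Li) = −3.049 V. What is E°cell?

+3.565 V

By convention the left-hand electrode in cell notation is the anode (oxidation) and the right-hand electrode is the cathode (reduction).
E°cell = E°(right) − E°(left) = +0.516 − (−3.049) = +3.565 V.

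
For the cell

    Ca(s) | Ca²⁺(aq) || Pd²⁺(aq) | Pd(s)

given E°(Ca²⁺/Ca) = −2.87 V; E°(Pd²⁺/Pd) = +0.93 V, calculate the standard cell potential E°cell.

+3.80 V

By convention the left-hand electrode in cell notation is the anode (oxidation) and the right-hand electrode is the cathode (reduction).
E°cell = E°(right) − E°(left) = +0.93 − (−2.87) = +3.80 V.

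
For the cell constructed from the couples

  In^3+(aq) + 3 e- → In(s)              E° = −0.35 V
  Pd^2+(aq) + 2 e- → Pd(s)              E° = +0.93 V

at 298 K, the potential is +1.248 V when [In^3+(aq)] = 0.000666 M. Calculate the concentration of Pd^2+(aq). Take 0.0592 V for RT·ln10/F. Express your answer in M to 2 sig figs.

0.00063 M

The Pd²⁺/Pd couple has the larger reduction potential, so it is the cathode: E°cell = +0.93 − (−0.35) = +1.28 V and n = 6.
Since E = E° − (0.0592/n)·log Q, log Q = n(E° − E)/0.0592 = 3.243.
For 3 Pd^2+(aq) + 2 In(s) → 3 Pd(s) + 2 In^3+(aq), the reaction quotient is Q = [In^3+(aq)]^2 / [Pd^2+(aq)]^3.
Substituting the known concentrations and solving, log [Pd^2+(aq)] = −3.199 and [Pd^2+(aq)] = 0.00063 M.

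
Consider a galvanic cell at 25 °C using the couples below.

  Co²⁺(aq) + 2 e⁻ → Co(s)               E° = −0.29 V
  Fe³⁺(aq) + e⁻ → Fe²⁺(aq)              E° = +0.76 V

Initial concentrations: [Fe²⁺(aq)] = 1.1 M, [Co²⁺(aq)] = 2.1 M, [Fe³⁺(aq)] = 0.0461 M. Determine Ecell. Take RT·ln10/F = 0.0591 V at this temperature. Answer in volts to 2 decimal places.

+0.96 V

Since E°(Fe³⁺/Fe²⁺) > E°(Co²⁺/Co), Fe³⁺/Fe²⁺ serves as the cathode.
The standard potential is +0.76 − (−0.29) = +1.05 V and the balanced reaction transfers n = 2 electrons.
The balanced reaction is 2 Fe³⁺(aq) + Co(s) → 2 Fe²⁺(aq) + Co²⁺(aq), so Q = ([Fe²⁺(aq)]^2·[Co²⁺(aq)]) / [Fe³⁺(aq)]^2 = 1.2×10^3 and log Q = 3.078.
E = E° − (0.0591/n)·log Q = +1.05 − (0.0591/2)(3.078) = +0.96 V.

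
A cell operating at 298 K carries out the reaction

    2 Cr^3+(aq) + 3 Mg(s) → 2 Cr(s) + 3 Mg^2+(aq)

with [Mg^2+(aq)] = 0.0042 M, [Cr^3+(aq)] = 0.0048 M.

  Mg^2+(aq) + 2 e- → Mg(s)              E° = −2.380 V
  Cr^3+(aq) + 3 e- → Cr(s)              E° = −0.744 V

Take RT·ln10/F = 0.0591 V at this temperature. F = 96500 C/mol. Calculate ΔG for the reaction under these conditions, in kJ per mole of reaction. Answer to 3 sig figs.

−961 kJ/mol

With Cr³⁺/Cr reduced at the cathode, E°cell = −0.744 − (−2.380) = +1.636 V and n = 6.
The reaction quotient is [Mg^2+(aq)]^3 / [Cr^3+(aq)]^2 = 0.00322; by Nernst, E = +1.636 − (0.0591/6)(−2.493) = +1.6606 V.
Then ΔG = −nFE = −6 × 96500 × +1.6606 J/mol = −961 kJ/mol.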